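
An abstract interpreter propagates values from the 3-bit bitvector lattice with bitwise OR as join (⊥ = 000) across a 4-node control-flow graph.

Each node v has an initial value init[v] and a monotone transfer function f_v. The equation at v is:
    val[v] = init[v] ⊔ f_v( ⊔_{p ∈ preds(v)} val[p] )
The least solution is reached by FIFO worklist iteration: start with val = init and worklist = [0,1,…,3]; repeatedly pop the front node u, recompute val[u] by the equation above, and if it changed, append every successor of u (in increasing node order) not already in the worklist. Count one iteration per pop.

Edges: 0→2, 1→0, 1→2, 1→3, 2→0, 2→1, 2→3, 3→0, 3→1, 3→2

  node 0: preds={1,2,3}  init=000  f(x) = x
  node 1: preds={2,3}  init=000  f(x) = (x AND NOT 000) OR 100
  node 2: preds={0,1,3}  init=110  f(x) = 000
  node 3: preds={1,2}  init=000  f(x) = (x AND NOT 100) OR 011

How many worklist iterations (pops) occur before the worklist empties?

Trace (9 dequeues):
  [1] u=0 | in 110 | out 110 | prev 000 | push {}
  [2] u=1 | in 110 | out 110 | prev 000 | push {0}
  [3] u=2 | in 110 | out 110 | ==
  [4] u=3 | in 110 | out 011 | prev 000 | push {1,2}
  [5] u=0 | in 111 | out 111 | prev 110 | push {}
  [6] u=1 | in 111 | out 111 | prev 110 | push {0,3}
  [7] u=2 | in 111 | out 110 | ==
  [8] u=0 | in 111 | out 111 | ==
  [9] u=3 | in 111 | out 011 | ==

Converged values:
  [0] 111
  [1] 111
  [2] 110
  [3] 011

9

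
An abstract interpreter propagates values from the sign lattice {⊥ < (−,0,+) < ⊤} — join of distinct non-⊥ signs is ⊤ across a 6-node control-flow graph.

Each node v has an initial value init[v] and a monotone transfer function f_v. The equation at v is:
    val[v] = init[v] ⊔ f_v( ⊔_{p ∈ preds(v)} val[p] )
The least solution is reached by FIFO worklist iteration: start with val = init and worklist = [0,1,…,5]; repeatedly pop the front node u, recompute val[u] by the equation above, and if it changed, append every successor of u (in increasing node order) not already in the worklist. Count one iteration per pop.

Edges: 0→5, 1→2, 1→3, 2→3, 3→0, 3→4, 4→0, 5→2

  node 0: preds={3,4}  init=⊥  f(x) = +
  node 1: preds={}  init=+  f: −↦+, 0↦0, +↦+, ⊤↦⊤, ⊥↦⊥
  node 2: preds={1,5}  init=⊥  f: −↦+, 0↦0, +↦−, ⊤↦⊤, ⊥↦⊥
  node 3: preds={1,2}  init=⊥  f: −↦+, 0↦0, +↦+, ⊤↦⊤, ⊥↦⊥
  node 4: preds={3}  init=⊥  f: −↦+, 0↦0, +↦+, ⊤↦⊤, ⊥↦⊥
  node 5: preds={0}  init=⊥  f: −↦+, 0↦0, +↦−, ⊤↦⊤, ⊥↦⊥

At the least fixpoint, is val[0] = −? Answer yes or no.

Iteration log — 9 steps:
  step 1. node 0  ⊔preds=⊥  new=+  old=⊥  +wl: 
  step 2. node 1  ⊔preds=⊥  new=+  stable
  step 3. node 2  ⊔preds=+  new=−  old=⊥  +wl: 
  step 4. node 3  ⊔preds=⊤  new=⊤  old=⊥  +wl: 0
  step 5. node 4  ⊔preds=⊤  new=⊤  old=⊥  +wl: 
  step 6. node 5  ⊔preds=+  new=−  old=⊥  +wl: 2
  step 7. node 0  ⊔preds=⊤  new=+  stable
  step 8. node 2  ⊔preds=⊤  new=⊤  old=−  +wl: 3
  step 9. node 3  ⊔preds=⊤  new=⊤  stable

Least fixpoint reached:
  node 0: +
  node 1: +
  node 2: ⊤
  node 3: ⊤
  node 4: ⊤
  node 5: −

no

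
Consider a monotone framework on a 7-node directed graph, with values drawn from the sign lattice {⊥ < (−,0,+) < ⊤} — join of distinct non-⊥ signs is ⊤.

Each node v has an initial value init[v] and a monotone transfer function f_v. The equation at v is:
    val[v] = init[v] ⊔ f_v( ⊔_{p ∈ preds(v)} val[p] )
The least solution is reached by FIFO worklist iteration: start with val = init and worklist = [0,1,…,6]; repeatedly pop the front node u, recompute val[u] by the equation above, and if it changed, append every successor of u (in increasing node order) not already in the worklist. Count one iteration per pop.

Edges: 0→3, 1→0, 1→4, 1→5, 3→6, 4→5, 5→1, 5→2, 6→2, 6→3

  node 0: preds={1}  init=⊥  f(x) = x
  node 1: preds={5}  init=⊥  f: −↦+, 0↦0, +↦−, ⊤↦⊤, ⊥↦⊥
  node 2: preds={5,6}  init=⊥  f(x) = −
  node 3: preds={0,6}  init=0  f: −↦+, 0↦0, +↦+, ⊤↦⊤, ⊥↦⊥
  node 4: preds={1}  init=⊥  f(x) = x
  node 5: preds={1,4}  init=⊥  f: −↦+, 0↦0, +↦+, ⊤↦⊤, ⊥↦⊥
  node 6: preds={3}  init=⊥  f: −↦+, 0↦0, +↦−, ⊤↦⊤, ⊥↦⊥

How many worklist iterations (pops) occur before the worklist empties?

9

Worklist (9 pops):
  #1 pop 0: in=⊥ → ⊥ (no change)
  #2 pop 1: in=⊥ → ⊥ (no change)
  #3 pop 2: in=⊥ → − (was ⊥); enqueue []
  #4 pop 3: in=⊥ → 0 (no change)
  #5 pop 4: in=⊥ → ⊥ (no change)
  #6 pop 5: in=⊥ → ⊥ (no change)
  #7 pop 6: in=0 → 0 (was ⊥); enqueue [2,3]
  #8 pop 2: in=0 → − (no change)
  #9 pop 3: in=0 → 0 (no change)

Fixpoint:
  val[0] = ⊥
  val[1] = ⊥
  val[2] = −
  val[3] = 0
  val[4] = ⊥
  val[5] = ⊥
  val[6] = 0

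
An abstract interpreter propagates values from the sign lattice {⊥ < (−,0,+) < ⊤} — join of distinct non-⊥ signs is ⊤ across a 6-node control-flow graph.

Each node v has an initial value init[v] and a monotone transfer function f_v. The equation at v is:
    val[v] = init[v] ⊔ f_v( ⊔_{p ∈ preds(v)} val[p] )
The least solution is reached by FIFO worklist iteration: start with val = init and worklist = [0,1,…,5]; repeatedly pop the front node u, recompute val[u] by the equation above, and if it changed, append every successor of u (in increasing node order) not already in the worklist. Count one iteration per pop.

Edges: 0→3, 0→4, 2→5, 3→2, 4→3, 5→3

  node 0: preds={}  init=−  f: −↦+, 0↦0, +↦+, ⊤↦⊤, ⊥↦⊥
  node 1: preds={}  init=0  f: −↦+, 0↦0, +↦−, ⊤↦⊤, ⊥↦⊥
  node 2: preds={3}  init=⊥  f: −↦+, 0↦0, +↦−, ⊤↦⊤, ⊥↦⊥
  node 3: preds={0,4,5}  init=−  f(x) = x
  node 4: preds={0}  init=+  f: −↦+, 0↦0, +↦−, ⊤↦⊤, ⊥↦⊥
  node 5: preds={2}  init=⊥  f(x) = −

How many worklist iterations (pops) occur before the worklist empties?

9

Iteration log — 9 steps:
  step 1. node 0  ⊔preds=⊥  new=−  stable
  step 2. node 1  ⊔preds=⊥  new=0  stable
  step 3. node 2  ⊔preds=−  new=+  old=⊥  +wl: 
  step 4. node 3  ⊔preds=⊤  new=⊤  old=−  +wl: 2
  step 5. node 4  ⊔preds=−  new=+  stable
  step 6. node 5  ⊔preds=+  new=−  old=⊥  +wl: 3
  step 7. node 2  ⊔preds=⊤  new=⊤  old=+  +wl: 5
  step 8. node 3  ⊔preds=⊤  new=⊤  stable
  step 9. node 5  ⊔preds=⊤  new=−  stable

Least fixpoint reached:
  node 0: −
  node 1: 0
  node 2: ⊤
  node 3: ⊤
  node 4: +
  node 5: −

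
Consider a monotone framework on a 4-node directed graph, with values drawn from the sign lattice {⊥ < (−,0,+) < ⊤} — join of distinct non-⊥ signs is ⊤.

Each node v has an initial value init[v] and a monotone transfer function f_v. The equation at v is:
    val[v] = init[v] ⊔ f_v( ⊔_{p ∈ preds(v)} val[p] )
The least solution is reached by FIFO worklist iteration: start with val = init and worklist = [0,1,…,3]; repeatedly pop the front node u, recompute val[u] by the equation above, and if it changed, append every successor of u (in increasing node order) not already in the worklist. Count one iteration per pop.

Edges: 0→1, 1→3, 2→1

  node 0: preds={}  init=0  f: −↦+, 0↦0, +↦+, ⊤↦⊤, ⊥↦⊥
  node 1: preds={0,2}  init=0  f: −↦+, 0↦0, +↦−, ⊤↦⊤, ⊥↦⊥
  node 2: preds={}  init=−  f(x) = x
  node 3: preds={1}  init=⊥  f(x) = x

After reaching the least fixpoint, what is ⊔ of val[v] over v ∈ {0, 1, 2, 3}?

Worklist (4 pops):
  #1 pop 0: in=⊥ → 0 (no change)
  #2 pop 1: in=⊤ → ⊤ (was 0); enqueue []
  #3 pop 2: in=⊥ → − (no change)
  #4 pop 3: in=⊤ → ⊤ (was ⊥); enqueue []

Fixpoint:
  val[0] = 0
  val[1] = ⊤
  val[2] = −
  val[3] = ⊤

⊤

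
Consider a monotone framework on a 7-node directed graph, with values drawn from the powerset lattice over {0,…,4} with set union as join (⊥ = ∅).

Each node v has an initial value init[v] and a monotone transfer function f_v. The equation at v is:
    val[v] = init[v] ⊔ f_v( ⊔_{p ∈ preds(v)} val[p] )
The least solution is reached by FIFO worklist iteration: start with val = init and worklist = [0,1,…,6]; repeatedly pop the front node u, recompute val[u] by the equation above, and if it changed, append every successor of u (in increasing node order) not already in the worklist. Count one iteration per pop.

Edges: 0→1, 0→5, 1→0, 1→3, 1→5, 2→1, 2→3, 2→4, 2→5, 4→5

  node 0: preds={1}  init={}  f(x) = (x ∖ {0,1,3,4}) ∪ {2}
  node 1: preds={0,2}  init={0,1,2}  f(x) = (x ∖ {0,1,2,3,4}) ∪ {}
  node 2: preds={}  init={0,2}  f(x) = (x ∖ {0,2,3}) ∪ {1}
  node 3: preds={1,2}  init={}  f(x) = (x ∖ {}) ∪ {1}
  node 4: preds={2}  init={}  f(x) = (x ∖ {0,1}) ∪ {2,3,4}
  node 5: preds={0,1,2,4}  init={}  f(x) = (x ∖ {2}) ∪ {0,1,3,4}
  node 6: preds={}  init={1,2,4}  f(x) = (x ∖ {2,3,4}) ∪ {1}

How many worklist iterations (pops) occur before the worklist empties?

8

Iteration log — 8 steps:
  step 1. node 0  ⊔preds={0,1,2}  new={2}  old={}  +wl: 
  step 2. node 1  ⊔preds={0,2}  new={0,1,2}  stable
  step 3. node 2  ⊔preds={}  new={0,1,2}  old={0,2}  +wl: 1
  step 4. node 3  ⊔preds={0,1,2}  new={0,1,2}  old={}  +wl: 
  step 5. node 4  ⊔preds={0,1,2}  new={2,3,4}  old={}  +wl: 
  step 6. node 5  ⊔preds={0,1,2,3,4}  new={0,1,3,4}  old={}  +wl: 
  step 7. node 6  ⊔preds={}  new={1,2,4}  stable
  step 8. node 1  ⊔preds={0,1,2}  new={0,1,2}  stable

Least fixpoint reached:
  node 0: {2}
  node 1: {0,1,2}
  node 2: {0,1,2}
  node 3: {0,1,2}
  node 4: {2,3,4}
  node 5: {0,1,3,4}
  node 6: {1,2,4}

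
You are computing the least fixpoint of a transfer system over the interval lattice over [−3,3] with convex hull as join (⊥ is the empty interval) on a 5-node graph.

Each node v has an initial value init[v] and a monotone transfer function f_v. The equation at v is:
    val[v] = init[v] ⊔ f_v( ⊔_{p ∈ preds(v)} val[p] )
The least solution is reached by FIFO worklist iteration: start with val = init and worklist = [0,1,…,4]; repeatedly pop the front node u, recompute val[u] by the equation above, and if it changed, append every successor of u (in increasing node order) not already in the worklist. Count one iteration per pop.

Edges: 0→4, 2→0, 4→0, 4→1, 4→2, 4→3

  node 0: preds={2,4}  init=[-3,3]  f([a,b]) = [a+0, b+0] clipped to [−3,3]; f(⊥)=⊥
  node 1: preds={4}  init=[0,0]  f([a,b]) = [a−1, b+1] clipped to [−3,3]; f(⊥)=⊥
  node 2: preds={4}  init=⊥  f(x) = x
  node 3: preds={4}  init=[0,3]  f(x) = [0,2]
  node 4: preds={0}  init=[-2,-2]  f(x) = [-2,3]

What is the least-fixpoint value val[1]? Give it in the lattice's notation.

[-3,3]

Iteration log — 10 steps:
  step 1. node 0  ⊔preds=[-2,-2]  new=[-3,3]  stable
  step 2. node 1  ⊔preds=[-2,-2]  new=[-3,0]  old=[0,0]  +wl: 
  step 3. node 2  ⊔preds=[-2,-2]  new=[-2,-2]  old=⊥  +wl: 0
  step 4. node 3  ⊔preds=[-2,-2]  new=[0,3]  stable
  step 5. node 4  ⊔preds=[-3,3]  new=[-2,3]  old=[-2,-2]  +wl: 1,2,3
  step 6. node 0  ⊔preds=[-2,3]  new=[-3,3]  stable
  step 7. node 1  ⊔preds=[-2,3]  new=[-3,3]  old=[-3,0]  +wl: 
  step 8. node 2  ⊔preds=[-2,3]  new=[-2,3]  old=[-2,-2]  +wl: 0
  step 9. node 3  ⊔preds=[-2,3]  new=[0,3]  stable
  step 10. node 0  ⊔preds=[-2,3]  new=[-3,3]  stable

Least fixpoint reached:
  node 0: [-3,3]
  node 1: [-3,3]
  node 2: [-2,3]
  node 3: [0,3]
  node 4: [-2,3]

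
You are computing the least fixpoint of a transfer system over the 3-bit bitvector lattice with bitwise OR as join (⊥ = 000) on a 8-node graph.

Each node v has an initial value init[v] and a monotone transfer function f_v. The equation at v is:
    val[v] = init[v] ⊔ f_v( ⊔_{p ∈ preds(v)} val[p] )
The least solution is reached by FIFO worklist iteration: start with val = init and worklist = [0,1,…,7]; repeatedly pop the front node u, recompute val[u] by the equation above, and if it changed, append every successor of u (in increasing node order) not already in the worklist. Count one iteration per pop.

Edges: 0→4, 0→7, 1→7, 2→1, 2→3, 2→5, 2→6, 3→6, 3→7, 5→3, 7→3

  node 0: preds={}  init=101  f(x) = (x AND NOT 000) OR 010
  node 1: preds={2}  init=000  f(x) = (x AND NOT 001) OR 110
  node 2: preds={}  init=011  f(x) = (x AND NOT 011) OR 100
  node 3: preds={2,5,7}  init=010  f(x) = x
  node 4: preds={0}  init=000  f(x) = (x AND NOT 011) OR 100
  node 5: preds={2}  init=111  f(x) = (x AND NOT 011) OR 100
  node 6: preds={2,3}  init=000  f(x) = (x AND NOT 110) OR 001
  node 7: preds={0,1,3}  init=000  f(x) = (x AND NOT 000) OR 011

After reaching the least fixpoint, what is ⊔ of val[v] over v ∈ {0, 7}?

111

Worklist (10 pops):
  #1 pop 0: in=000 → 111 (was 101); enqueue []
  #2 pop 1: in=011 → 110 (was 000); enqueue []
  #3 pop 2: in=000 → 111 (was 011); enqueue [1]
  #4 pop 3: in=111 → 111 (was 010); enqueue []
  #5 pop 4: in=111 → 100 (was 000); enqueue []
  #6 pop 5: in=111 → 111 (no change)
  #7 pop 6: in=111 → 001 (was 000); enqueue []
  #8 pop 7: in=111 → 111 (was 000); enqueue [3]
  #9 pop 1: in=111 → 110 (no change)
  #10 pop 3: in=111 → 111 (no change)

Fixpoint:
  val[0] = 111
  val[1] = 110
  val[2] = 111
  val[3] = 111
  val[4] = 100
  val[5] = 111
  val[6] = 001
  val[7] = 111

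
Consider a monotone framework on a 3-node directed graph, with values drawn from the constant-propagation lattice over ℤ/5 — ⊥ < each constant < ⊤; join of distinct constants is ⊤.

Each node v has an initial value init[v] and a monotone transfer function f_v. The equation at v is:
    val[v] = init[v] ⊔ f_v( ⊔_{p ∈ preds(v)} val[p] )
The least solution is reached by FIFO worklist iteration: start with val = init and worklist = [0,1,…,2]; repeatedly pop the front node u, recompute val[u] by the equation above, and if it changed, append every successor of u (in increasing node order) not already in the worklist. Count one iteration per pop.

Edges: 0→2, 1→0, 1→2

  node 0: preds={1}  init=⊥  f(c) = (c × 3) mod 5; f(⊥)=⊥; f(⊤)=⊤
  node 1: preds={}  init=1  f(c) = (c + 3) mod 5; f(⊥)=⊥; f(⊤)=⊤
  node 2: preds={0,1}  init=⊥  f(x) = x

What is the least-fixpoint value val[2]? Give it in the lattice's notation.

⊤

Worklist (3 pops):
  #1 pop 0: in=1 → 3 (was ⊥); enqueue []
  #2 pop 1: in=⊥ → 1 (no change)
  #3 pop 2: in=⊤ → ⊤ (was ⊥); enqueue []

Fixpoint:
  val[0] = 3
  val[1] = 1
  val[2] = ⊤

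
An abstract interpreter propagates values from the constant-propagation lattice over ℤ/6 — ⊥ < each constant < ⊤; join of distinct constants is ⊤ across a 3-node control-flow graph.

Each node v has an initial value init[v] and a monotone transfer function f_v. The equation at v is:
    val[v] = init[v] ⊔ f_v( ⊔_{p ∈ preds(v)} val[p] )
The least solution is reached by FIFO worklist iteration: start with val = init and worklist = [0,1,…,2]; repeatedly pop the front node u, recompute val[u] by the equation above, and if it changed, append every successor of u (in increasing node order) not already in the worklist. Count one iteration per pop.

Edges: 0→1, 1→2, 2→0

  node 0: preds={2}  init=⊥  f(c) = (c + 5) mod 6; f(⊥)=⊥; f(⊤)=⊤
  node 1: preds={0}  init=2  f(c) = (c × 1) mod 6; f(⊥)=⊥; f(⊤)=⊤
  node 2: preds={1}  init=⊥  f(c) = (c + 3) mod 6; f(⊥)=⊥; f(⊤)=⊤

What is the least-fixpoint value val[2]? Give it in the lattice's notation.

⊤

Iteration log — 8 steps:
  step 1. node 0  ⊔preds=⊥  new=⊥  stable
  step 2. node 1  ⊔preds=⊥  new=2  stable
  step 3. node 2  ⊔preds=2  new=5  old=⊥  +wl: 0
  step 4. node 0  ⊔preds=5  new=4  old=⊥  +wl: 1
  step 5. node 1  ⊔preds=4  new=⊤  old=2  +wl: 2
  step 6. node 2  ⊔preds=⊤  new=⊤  old=5  +wl: 0
  step 7. node 0  ⊔preds=⊤  new=⊤  old=4  +wl: 1
  step 8. node 1  ⊔preds=⊤  new=⊤  stable

Least fixpoint reached:
  node 0: ⊤
  node 1: ⊤
  node 2: ⊤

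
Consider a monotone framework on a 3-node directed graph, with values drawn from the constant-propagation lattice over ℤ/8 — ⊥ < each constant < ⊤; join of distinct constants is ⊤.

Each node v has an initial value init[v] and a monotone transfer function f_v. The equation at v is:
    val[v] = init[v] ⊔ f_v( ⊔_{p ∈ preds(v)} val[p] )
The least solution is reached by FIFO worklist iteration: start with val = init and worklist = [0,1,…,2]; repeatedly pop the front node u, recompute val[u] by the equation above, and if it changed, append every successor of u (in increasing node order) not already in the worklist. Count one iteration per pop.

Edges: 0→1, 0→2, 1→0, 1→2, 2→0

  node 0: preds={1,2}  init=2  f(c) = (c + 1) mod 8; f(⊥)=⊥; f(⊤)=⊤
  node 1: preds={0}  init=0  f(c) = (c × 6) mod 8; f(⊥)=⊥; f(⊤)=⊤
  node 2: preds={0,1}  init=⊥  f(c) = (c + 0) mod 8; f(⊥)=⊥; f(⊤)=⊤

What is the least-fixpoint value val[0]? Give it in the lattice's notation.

⊤

Worklist (4 pops):
  #1 pop 0: in=0 → ⊤ (was 2); enqueue []
  #2 pop 1: in=⊤ → ⊤ (was 0); enqueue [0]
  #3 pop 2: in=⊤ → ⊤ (was ⊥); enqueue []
  #4 pop 0: in=⊤ → ⊤ (no change)

Fixpoint:
  val[0] = ⊤
  val[1] = ⊤
  val[2] = ⊤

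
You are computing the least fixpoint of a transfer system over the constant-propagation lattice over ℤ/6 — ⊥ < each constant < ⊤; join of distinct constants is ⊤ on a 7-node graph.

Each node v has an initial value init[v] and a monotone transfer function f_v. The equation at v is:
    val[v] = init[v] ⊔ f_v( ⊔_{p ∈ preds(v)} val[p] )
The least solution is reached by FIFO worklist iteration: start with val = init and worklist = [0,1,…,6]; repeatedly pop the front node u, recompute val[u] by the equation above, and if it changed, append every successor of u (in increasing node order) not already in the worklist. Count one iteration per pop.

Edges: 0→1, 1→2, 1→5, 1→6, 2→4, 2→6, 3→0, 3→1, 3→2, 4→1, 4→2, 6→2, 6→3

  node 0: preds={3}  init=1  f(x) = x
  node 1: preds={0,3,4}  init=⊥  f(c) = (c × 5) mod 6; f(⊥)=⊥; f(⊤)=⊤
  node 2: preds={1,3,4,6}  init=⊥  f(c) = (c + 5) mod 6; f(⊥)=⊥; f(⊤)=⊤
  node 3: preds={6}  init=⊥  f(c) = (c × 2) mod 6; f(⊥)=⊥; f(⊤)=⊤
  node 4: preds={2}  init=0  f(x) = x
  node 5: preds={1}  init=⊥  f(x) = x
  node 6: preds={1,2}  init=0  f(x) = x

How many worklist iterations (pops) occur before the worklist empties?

14

Iteration log — 14 steps:
  step 1. node 0  ⊔preds=⊥  new=1  stable
  step 2. node 1  ⊔preds=⊤  new=⊤  old=⊥  +wl: 
  step 3. node 2  ⊔preds=⊤  new=⊤  old=⊥  +wl: 
  step 4. node 3  ⊔preds=0  new=0  old=⊥  +wl: 0,1,2
  step 5. node 4  ⊔preds=⊤  new=⊤  old=0  +wl: 
  step 6. node 5  ⊔preds=⊤  new=⊤  old=⊥  +wl: 
  step 7. node 6  ⊔preds=⊤  new=⊤  old=0  +wl: 3
  step 8. node 0  ⊔preds=0  new=⊤  old=1  +wl: 
  step 9. node 1  ⊔preds=⊤  new=⊤  stable
  step 10. node 2  ⊔preds=⊤  new=⊤  stable
  step 11. node 3  ⊔preds=⊤  new=⊤  old=0  +wl: 0,1,2
  step 12. node 0  ⊔preds=⊤  new=⊤  stable
  step 13. node 1  ⊔preds=⊤  new=⊤  stable
  step 14. node 2  ⊔preds=⊤  new=⊤  stable

Least fixpoint reached:
  node 0: ⊤
  node 1: ⊤
  node 2: ⊤
  node 3: ⊤
  node 4: ⊤
  node 5: ⊤
  node 6: ⊤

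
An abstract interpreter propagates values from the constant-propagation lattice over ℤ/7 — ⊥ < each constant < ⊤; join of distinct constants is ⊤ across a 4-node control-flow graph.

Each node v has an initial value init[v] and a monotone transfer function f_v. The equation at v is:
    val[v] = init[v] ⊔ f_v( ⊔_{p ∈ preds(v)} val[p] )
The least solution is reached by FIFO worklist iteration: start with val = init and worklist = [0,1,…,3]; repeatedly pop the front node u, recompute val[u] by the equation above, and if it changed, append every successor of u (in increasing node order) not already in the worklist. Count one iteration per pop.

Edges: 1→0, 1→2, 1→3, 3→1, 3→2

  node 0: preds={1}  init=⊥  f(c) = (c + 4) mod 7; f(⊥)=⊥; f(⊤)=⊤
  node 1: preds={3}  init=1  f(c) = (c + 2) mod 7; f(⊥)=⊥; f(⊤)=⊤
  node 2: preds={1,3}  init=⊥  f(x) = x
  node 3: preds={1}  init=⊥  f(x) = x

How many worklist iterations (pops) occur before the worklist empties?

10

Worklist (10 pops):
  #1 pop 0: in=1 → 5 (was ⊥); enqueue []
  #2 pop 1: in=⊥ → 1 (no change)
  #3 pop 2: in=1 → 1 (was ⊥); enqueue []
  #4 pop 3: in=1 → 1 (was ⊥); enqueue [1,2]
  #5 pop 1: in=1 → ⊤ (was 1); enqueue [0,3]
  #6 pop 2: in=⊤ → ⊤ (was 1); enqueue []
  #7 pop 0: in=⊤ → ⊤ (was 5); enqueue []
  #8 pop 3: in=⊤ → ⊤ (was 1); enqueue [1,2]
  #9 pop 1: in=⊤ → ⊤ (no change)
  #10 pop 2: in=⊤ → ⊤ (no change)

Fixpoint:
  val[0] = ⊤
  val[1] = ⊤
  val[2] = ⊤
  val[3] = ⊤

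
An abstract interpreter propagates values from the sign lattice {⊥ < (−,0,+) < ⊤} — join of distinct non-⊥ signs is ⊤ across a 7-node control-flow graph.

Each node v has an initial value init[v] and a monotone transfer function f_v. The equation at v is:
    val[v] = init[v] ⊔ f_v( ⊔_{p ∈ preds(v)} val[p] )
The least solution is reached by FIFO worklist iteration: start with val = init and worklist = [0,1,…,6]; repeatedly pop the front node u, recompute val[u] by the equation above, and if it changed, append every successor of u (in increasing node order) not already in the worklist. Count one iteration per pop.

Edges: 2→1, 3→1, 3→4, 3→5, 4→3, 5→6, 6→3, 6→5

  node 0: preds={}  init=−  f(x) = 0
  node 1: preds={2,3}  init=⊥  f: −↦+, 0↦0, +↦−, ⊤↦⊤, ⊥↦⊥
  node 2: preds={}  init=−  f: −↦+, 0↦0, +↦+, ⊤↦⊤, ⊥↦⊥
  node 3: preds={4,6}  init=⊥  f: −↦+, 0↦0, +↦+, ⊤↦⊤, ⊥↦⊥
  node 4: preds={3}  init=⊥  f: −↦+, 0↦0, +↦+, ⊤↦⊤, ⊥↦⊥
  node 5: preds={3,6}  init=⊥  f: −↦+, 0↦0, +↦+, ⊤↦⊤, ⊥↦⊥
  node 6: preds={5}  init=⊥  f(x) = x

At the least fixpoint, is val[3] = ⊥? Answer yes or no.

Trace (7 dequeues):
  [1] u=0 | in ⊥ | out ⊤ | prev − | push {}
  [2] u=1 | in − | out + | prev ⊥ | push {}
  [3] u=2 | in ⊥ | out − | ==
  [4] u=3 | in ⊥ | out ⊥ | ==
  [5] u=4 | in ⊥ | out ⊥ | ==
  [6] u=5 | in ⊥ | out ⊥ | ==
  [7] u=6 | in ⊥ | out ⊥ | ==

Converged values:
  [0] ⊤
  [1] +
  [2] −
  [3] ⊥
  [4] ⊥
  [5] ⊥
  [6] ⊥

yes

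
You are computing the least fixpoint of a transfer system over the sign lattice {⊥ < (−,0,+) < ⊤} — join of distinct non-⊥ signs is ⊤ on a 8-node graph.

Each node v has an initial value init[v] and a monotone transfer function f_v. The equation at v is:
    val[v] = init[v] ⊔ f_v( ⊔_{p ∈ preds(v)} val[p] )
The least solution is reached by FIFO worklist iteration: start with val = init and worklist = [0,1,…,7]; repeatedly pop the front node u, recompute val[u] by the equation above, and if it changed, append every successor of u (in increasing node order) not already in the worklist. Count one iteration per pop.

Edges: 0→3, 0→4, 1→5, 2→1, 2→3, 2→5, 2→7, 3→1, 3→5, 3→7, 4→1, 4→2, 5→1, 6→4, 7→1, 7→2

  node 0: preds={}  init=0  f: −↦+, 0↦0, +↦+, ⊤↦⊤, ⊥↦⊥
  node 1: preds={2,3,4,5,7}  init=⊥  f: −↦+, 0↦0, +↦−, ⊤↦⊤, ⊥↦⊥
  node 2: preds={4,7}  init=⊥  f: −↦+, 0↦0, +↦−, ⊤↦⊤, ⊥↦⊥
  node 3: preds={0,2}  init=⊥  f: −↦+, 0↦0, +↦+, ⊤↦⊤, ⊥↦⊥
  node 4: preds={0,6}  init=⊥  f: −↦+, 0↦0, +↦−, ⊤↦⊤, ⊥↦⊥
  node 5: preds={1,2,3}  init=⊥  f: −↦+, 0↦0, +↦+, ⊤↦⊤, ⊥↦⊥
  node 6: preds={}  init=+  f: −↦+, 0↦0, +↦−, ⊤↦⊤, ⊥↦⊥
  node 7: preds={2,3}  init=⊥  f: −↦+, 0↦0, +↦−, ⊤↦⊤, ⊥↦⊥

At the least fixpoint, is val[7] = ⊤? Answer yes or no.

yes

Trace (17 dequeues):
  [1] u=0 | in ⊥ | out 0 | ==
  [2] u=1 | in ⊥ | out ⊥ | ==
  [3] u=2 | in ⊥ | out ⊥ | ==
  [4] u=3 | in 0 | out 0 | prev ⊥ | push {1}
  [5] u=4 | in ⊤ | out ⊤ | prev ⊥ | push {2}
  [6] u=5 | in 0 | out 0 | prev ⊥ | push {}
  [7] u=6 | in ⊥ | out + | ==
  [8] u=7 | in 0 | out 0 | prev ⊥ | push {}
  [9] u=1 | in ⊤ | out ⊤ | prev ⊥ | push {5}
  [10] u=2 | in ⊤ | out ⊤ | prev ⊥ | push {1,3,7}
  [11] u=5 | in ⊤ | out ⊤ | prev 0 | push {}
  [12] u=1 | in ⊤ | out ⊤ | ==
  [13] u=3 | in ⊤ | out ⊤ | prev 0 | push {1,5}
  [14] u=7 | in ⊤ | out ⊤ | prev 0 | push {2}
  [15] u=1 | in ⊤ | out ⊤ | ==
  [16] u=5 | in ⊤ | out ⊤ | ==
  [17] u=2 | in ⊤ | out ⊤ | ==

Converged values:
  [0] 0
  [1] ⊤
  [2] ⊤
  [3] ⊤
  [4] ⊤
  [5] ⊤
  [6] +
  [7] ⊤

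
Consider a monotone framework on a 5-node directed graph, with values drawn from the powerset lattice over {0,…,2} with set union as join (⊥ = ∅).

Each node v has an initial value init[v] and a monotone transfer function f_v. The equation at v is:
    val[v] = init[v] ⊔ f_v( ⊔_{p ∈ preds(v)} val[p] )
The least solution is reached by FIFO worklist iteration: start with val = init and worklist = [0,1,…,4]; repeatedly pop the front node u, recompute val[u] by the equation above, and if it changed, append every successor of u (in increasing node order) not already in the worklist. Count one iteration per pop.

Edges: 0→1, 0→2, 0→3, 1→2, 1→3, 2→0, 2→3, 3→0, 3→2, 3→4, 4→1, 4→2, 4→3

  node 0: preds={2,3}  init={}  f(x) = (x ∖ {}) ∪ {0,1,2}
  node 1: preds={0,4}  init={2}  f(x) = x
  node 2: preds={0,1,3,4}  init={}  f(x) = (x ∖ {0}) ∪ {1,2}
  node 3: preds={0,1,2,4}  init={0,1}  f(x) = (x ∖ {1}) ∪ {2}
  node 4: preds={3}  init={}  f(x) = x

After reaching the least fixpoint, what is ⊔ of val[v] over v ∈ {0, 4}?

Trace (9 dequeues):
  [1] u=0 | in {0,1} | out {0,1,2} | prev {} | push {}
  [2] u=1 | in {0,1,2} | out {0,1,2} | prev {2} | push {}
  [3] u=2 | in {0,1,2} | out {1,2} | prev {} | push {0}
  [4] u=3 | in {0,1,2} | out {0,1,2} | prev {0,1} | push {2}
  [5] u=4 | in {0,1,2} | out {0,1,2} | prev {} | push {1,3}
  [6] u=0 | in {0,1,2} | out {0,1,2} | ==
  [7] u=2 | in {0,1,2} | out {1,2} | ==
  [8] u=1 | in {0,1,2} | out {0,1,2} | ==
  [9] u=3 | in {0,1,2} | out {0,1,2} | ==

Converged values:
  [0] {0,1,2}
  [1] {0,1,2}
  [2] {1,2}
  [3] {0,1,2}
  [4] {0,1,2}

{0,1,2}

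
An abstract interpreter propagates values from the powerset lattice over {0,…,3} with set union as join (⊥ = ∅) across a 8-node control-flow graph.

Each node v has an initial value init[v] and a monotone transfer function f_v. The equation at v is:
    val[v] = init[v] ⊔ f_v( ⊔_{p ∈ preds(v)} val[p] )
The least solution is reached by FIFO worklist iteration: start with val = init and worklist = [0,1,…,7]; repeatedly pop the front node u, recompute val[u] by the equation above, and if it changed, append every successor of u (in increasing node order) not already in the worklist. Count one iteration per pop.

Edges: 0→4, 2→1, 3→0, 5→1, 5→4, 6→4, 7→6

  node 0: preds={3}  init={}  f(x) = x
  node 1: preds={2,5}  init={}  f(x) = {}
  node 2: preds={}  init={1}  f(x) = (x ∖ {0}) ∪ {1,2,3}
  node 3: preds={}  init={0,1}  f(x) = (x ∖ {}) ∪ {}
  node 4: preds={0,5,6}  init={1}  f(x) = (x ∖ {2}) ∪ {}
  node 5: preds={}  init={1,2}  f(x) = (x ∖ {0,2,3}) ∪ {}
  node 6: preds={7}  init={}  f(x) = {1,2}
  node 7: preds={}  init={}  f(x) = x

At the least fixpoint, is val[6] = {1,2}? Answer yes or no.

Iteration log — 10 steps:
  step 1. node 0  ⊔preds={0,1}  new={0,1}  old={}  +wl: 
  step 2. node 1  ⊔preds={1,2}  new={}  stable
  step 3. node 2  ⊔preds={}  new={1,2,3}  old={1}  +wl: 1
  step 4. node 3  ⊔preds={}  new={0,1}  stable
  step 5. node 4  ⊔preds={0,1,2}  new={0,1}  old={1}  +wl: 
  step 6. node 5  ⊔preds={}  new={1,2}  stable
  step 7. node 6  ⊔preds={}  new={1,2}  old={}  +wl: 4
  step 8. node 7  ⊔preds={}  new={}  stable
  step 9. node 1  ⊔preds={1,2,3}  new={}  stable
  step 10. node 4  ⊔preds={0,1,2}  new={0,1}  stable

Least fixpoint reached:
  node 0: {0,1}
  node 1: {}
  node 2: {1,2,3}
  node 3: {0,1}
  node 4: {0,1}
  node 5: {1,2}
  node 6: {1,2}
  node 7: {}

yes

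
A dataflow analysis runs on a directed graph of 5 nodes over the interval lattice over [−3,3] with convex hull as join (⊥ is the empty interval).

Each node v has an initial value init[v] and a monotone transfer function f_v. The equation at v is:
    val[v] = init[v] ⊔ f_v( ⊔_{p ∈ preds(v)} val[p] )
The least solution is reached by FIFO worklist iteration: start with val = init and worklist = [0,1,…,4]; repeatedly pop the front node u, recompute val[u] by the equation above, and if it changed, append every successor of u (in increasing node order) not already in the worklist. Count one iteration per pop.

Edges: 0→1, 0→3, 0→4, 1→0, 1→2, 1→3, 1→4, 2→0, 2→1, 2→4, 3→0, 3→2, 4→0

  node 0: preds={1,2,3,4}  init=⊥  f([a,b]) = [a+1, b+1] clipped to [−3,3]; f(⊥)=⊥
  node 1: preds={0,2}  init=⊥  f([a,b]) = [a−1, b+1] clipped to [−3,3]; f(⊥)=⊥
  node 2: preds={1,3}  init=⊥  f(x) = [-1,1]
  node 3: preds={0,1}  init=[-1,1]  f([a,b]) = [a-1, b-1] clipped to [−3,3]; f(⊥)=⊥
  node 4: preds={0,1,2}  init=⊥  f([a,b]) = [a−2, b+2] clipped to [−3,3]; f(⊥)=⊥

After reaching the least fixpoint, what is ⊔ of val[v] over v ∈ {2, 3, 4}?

[-3,3]

Iteration log — 12 steps:
  step 1. node 0  ⊔preds=[-1,1]  new=[0,2]  old=⊥  +wl: 
  step 2. node 1  ⊔preds=[0,2]  new=[-1,3]  old=⊥  +wl: 0
  step 3. node 2  ⊔preds=[-1,3]  new=[-1,1]  old=⊥  +wl: 1
  step 4. node 3  ⊔preds=[-1,3]  new=[-2,2]  old=[-1,1]  +wl: 2
  step 5. node 4  ⊔preds=[-1,3]  new=[-3,3]  old=⊥  +wl: 
  step 6. node 0  ⊔preds=[-3,3]  new=[-2,3]  old=[0,2]  +wl: 3,4
  step 7. node 1  ⊔preds=[-2,3]  new=[-3,3]  old=[-1,3]  +wl: 0
  step 8. node 2  ⊔preds=[-3,3]  new=[-1,1]  stable
  step 9. node 3  ⊔preds=[-3,3]  new=[-3,2]  old=[-2,2]  +wl: 2
  step 10. node 4  ⊔preds=[-3,3]  new=[-3,3]  stable
  step 11. node 0  ⊔preds=[-3,3]  new=[-2,3]  stable
  step 12. node 2  ⊔preds=[-3,3]  new=[-1,1]  stable

Least fixpoint reached:
  node 0: [-2,3]
  node 1: [-3,3]
  node 2: [-1,1]
  node 3: [-3,2]
  node 4: [-3,3]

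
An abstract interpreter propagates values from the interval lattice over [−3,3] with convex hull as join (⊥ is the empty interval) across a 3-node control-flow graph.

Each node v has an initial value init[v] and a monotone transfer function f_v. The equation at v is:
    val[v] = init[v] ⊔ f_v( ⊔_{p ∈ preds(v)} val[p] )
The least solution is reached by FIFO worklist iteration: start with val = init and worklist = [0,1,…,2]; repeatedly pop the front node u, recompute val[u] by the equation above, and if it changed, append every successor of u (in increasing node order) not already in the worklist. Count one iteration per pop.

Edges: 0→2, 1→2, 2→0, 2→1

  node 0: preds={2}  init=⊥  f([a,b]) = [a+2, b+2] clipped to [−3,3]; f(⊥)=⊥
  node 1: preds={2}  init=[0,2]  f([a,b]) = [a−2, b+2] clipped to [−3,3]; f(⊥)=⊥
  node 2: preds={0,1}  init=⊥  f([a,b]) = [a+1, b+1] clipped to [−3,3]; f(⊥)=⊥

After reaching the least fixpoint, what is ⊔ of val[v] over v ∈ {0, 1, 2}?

Iteration log — 15 steps:
  step 1. node 0  ⊔preds=⊥  new=⊥  stable
  step 2. node 1  ⊔preds=⊥  new=[0,2]  stable
  step 3. node 2  ⊔preds=[0,2]  new=[1,3]  old=⊥  +wl: 0,1
  step 4. node 0  ⊔preds=[1,3]  new=[3,3]  old=⊥  +wl: 2
  step 5. node 1  ⊔preds=[1,3]  new=[-1,3]  old=[0,2]  +wl: 
  step 6. node 2  ⊔preds=[-1,3]  new=[0,3]  old=[1,3]  +wl: 0,1
  step 7. node 0  ⊔preds=[0,3]  new=[2,3]  old=[3,3]  +wl: 2
  step 8. node 1  ⊔preds=[0,3]  new=[-2,3]  old=[-1,3]  +wl: 
  step 9. node 2  ⊔preds=[-2,3]  new=[-1,3]  old=[0,3]  +wl: 0,1
  step 10. node 0  ⊔preds=[-1,3]  new=[1,3]  old=[2,3]  +wl: 2
  step 11. node 1  ⊔preds=[-1,3]  new=[-3,3]  old=[-2,3]  +wl: 
  step 12. node 2  ⊔preds=[-3,3]  new=[-2,3]  old=[-1,3]  +wl: 0,1
  step 13. node 0  ⊔preds=[-2,3]  new=[0,3]  old=[1,3]  +wl: 2
  step 14. node 1  ⊔preds=[-2,3]  new=[-3,3]  stable
  step 15. node 2  ⊔preds=[-3,3]  new=[-2,3]  stable

Least fixpoint reached:
  node 0: [0,3]
  node 1: [-3,3]
  node 2: [-2,3]

[-3,3]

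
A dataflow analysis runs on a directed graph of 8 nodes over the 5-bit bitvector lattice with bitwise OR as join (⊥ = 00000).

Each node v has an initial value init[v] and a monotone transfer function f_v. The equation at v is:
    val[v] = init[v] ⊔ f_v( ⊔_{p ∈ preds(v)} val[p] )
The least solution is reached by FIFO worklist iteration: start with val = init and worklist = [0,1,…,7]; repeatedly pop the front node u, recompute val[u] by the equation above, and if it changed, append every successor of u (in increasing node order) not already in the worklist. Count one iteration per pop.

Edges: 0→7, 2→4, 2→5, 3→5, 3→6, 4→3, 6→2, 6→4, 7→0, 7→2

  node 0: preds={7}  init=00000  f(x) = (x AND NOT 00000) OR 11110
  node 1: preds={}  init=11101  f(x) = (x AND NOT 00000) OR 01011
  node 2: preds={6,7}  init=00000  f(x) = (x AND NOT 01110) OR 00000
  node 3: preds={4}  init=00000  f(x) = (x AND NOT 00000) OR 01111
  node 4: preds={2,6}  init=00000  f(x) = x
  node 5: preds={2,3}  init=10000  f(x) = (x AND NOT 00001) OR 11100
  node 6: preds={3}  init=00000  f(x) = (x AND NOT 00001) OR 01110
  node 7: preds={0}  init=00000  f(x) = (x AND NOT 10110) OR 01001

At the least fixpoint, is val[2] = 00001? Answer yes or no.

Trace (14 dequeues):
  [1] u=0 | in 00000 | out 11110 | prev 00000 | push {}
  [2] u=1 | in 00000 | out 11111 | prev 11101 | push {}
  [3] u=2 | in 00000 | out 00000 | ==
  [4] u=3 | in 00000 | out 01111 | prev 00000 | push {}
  [5] u=4 | in 00000 | out 00000 | ==
  [6] u=5 | in 01111 | out 11110 | prev 10000 | push {}
  [7] u=6 | in 01111 | out 01110 | prev 00000 | push {2,4}
  [8] u=7 | in 11110 | out 01001 | prev 00000 | push {0}
  [9] u=2 | in 01111 | out 00001 | prev 00000 | push {5}
  [10] u=4 | in 01111 | out 01111 | prev 00000 | push {3}
  [11] u=0 | in 01001 | out 11111 | prev 11110 | push {7}
  [12] u=5 | in 01111 | out 11110 | ==
  [13] u=3 | in 01111 | out 01111 | ==
  [14] u=7 | in 11111 | out 01001 | ==

Converged values:
  [0] 11111
  [1] 11111
  [2] 00001
  [3] 01111
  [4] 01111
  [5] 11110
  [6] 01110
  [7] 01001

yes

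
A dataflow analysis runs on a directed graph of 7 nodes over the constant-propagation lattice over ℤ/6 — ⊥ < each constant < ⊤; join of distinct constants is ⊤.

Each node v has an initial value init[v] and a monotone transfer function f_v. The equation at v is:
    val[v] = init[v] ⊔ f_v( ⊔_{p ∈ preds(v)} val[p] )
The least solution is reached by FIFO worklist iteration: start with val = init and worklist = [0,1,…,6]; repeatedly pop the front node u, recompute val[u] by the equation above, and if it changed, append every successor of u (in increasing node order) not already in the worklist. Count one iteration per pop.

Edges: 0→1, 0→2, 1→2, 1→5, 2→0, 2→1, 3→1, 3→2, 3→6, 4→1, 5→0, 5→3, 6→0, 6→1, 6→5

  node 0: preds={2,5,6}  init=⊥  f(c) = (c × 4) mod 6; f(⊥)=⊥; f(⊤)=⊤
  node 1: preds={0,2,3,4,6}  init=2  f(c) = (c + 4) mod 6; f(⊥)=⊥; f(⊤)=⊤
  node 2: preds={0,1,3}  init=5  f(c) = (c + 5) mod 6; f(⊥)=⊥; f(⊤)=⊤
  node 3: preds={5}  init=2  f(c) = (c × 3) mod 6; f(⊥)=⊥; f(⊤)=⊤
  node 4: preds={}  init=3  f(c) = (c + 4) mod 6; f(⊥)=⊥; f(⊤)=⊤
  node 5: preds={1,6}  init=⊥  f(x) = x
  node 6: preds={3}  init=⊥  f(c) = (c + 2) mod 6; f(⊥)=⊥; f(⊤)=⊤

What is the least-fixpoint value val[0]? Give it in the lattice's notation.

Iteration log — 17 steps:
  step 1. node 0  ⊔preds=5  new=2  old=⊥  +wl: 
  step 2. node 1  ⊔preds=⊤  new=⊤  old=2  +wl: 
  step 3. node 2  ⊔preds=⊤  new=⊤  old=5  +wl: 0,1
  step 4. node 3  ⊔preds=⊥  new=2  stable
  step 5. node 4  ⊔preds=⊥  new=3  stable
  step 6. node 5  ⊔preds=⊤  new=⊤  old=⊥  +wl: 3
  step 7. node 6  ⊔preds=2  new=4  old=⊥  +wl: 5
  step 8. node 0  ⊔preds=⊤  new=⊤  old=2  +wl: 2
  step 9. node 1  ⊔preds=⊤  new=⊤  stable
  step 10. node 3  ⊔preds=⊤  new=⊤  old=2  +wl: 1,6
  step 11. node 5  ⊔preds=⊤  new=⊤  stable
  step 12. node 2  ⊔preds=⊤  new=⊤  stable
  step 13. node 1  ⊔preds=⊤  new=⊤  stable
  step 14. node 6  ⊔preds=⊤  new=⊤  old=4  +wl: 0,1,5
  step 15. node 0  ⊔preds=⊤  new=⊤  stable
  step 16. node 1  ⊔preds=⊤  new=⊤  stable
  step 17. node 5  ⊔preds=⊤  new=⊤  stable

Least fixpoint reached:
  node 0: ⊤
  node 1: ⊤
  node 2: ⊤
  node 3: ⊤
  node 4: 3
  node 5: ⊤
  node 6: ⊤

⊤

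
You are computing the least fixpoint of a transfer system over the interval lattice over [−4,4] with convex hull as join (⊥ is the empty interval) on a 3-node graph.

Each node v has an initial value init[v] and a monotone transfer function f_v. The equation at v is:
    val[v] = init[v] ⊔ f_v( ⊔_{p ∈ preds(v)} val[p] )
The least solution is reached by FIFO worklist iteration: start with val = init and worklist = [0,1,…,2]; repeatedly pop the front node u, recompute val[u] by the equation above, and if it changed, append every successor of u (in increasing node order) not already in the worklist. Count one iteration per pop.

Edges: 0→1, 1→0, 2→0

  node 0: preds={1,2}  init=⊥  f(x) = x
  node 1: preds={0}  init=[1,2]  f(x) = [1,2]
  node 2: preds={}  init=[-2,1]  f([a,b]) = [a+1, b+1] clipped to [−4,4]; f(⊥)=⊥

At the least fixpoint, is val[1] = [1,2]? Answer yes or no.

Trace (3 dequeues):
  [1] u=0 | in [-2,2] | out [-2,2] | prev ⊥ | push {}
  [2] u=1 | in [-2,2] | out [1,2] | ==
  [3] u=2 | in ⊥ | out [-2,1] | ==

Converged values:
  [0] [-2,2]
  [1] [1,2]
  [2] [-2,1]

yes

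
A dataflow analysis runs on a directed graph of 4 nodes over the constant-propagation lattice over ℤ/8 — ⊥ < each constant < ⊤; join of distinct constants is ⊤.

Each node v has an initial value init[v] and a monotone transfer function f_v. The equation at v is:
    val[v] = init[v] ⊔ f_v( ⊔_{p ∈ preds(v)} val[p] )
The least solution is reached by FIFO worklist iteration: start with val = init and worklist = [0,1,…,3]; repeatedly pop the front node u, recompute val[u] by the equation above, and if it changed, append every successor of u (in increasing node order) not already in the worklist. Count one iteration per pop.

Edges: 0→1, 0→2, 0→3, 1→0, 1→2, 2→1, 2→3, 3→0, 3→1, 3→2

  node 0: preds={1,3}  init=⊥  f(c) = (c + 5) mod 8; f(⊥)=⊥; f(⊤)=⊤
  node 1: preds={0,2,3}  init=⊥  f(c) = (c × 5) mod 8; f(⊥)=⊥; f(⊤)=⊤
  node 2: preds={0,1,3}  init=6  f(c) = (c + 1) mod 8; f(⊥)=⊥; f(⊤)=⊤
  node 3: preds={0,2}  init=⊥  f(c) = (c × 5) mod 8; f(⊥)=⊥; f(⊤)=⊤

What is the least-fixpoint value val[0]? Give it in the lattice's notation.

⊤

Trace (9 dequeues):
  [1] u=0 | in ⊥ | out ⊥ | ==
  [2] u=1 | in 6 | out 6 | prev ⊥ | push {0}
  [3] u=2 | in 6 | out ⊤ | prev 6 | push {1}
  [4] u=3 | in ⊤ | out ⊤ | prev ⊥ | push {2}
  [5] u=0 | in ⊤ | out ⊤ | prev ⊥ | push {3}
  [6] u=1 | in ⊤ | out ⊤ | prev 6 | push {0}
  [7] u=2 | in ⊤ | out ⊤ | ==
  [8] u=3 | in ⊤ | out ⊤ | ==
  [9] u=0 | in ⊤ | out ⊤ | ==

Converged values:
  [0] ⊤
  [1] ⊤
  [2] ⊤
  [3] ⊤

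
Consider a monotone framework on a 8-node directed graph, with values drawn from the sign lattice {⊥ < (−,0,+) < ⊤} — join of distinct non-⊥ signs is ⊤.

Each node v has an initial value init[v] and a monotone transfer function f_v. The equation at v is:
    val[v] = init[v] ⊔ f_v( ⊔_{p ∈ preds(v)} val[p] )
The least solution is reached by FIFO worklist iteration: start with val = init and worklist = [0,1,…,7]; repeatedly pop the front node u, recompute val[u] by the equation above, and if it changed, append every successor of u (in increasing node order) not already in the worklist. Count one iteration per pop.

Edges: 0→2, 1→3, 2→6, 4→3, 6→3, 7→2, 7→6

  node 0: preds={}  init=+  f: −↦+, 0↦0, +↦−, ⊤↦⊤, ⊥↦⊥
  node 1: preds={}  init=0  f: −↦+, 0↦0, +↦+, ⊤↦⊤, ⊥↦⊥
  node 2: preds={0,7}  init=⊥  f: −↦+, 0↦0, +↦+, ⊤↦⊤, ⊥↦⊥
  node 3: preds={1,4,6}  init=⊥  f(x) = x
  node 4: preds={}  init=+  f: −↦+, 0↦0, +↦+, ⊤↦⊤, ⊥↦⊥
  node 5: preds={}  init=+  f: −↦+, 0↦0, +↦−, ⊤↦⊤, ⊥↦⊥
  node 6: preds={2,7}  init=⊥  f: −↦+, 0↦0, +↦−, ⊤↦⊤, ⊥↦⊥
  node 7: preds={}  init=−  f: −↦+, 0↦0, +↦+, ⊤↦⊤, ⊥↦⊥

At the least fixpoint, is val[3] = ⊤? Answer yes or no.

yes

Trace (9 dequeues):
  [1] u=0 | in ⊥ | out + | ==
  [2] u=1 | in ⊥ | out 0 | ==
  [3] u=2 | in ⊤ | out ⊤ | prev ⊥ | push {}
  [4] u=3 | in ⊤ | out ⊤ | prev ⊥ | push {}
  [5] u=4 | in ⊥ | out + | ==
  [6] u=5 | in ⊥ | out + | ==
  [7] u=6 | in ⊤ | out ⊤ | prev ⊥ | push {3}
  [8] u=7 | in ⊥ | out − | ==
  [9] u=3 | in ⊤ | out ⊤ | ==

Converged values:
  [0] +
  [1] 0
  [2] ⊤
  [3] ⊤
  [4] +
  [5] +
  [6] ⊤
  [7] −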